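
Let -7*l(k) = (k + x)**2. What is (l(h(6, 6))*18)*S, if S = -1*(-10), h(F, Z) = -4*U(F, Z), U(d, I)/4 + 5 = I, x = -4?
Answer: -72000/7 ≈ -10286.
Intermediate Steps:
U(d, I) = -20 + 4*I
h(F, Z) = 80 - 16*Z (h(F, Z) = -4*(-20 + 4*Z) = 80 - 16*Z)
l(k) = -(-4 + k)**2/7 (l(k) = -(k - 4)**2/7 = -(-4 + k)**2/7)
S = 10
(l(h(6, 6))*18)*S = (-(-4 + (80 - 16*6))**2/7*18)*10 = (-(-4 + (80 - 96))**2/7*18)*10 = (-(-4 - 16)**2/7*18)*10 = (-1/7*(-20)**2*18)*10 = (-1/7*400*18)*10 = -400/7*18*10 = -7200/7*10 = -72000/7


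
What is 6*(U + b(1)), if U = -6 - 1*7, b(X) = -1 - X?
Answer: -90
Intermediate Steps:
U = -13 (U = -6 - 7 = -13)
6*(U + b(1)) = 6*(-13 + (-1 - 1*1)) = 6*(-13 + (-1 - 1)) = 6*(-13 - 2) = 6*(-15) = -90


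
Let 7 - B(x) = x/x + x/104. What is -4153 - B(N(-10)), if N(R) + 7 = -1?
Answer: -54068/13 ≈ -4159.1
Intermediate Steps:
N(R) = -8 (N(R) = -7 - 1 = -8)
B(x) = 6 - x/104 (B(x) = 7 - (x/x + x/104) = 7 - (1 + x*(1/104)) = 7 - (1 + x/104) = 7 + (-1 - x/104) = 6 - x/104)
-4153 - B(N(-10)) = -4153 - (6 - 1/104*(-8)) = -4153 - (6 + 1/13) = -4153 - 1*79/13 = -4153 - 79/13 = -54068/13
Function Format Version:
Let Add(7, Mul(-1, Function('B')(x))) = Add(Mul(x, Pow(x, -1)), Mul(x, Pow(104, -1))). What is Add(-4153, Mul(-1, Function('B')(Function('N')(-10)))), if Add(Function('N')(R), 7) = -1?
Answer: Rational(-54068, 13) ≈ -4159.1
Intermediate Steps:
Function('N')(R) = -8 (Function('N')(R) = Add(-7, -1) = -8)
Function('B')(x) = Add(6, Mul(Rational(-1, 104), x)) (Function('B')(x) = Add(7, Mul(-1, Add(Mul(x, Pow(x, -1)), Mul(x, Pow(104, -1))))) = Add(7, Mul(-1, Add(1, Mul(x, Rational(1, 104))))) = Add(7, Mul(-1, Add(1, Mul(Rational(1, 104), x)))) = Add(7, Add(-1, Mul(Rational(-1, 104), x))) = Add(6, Mul(Rational(-1, 104), x)))
Add(-4153, Mul(-1, Function('B')(Function('N')(-10)))) = Add(-4153, Mul(-1, Add(6, Mul(Rational(-1, 104), -8)))) = Add(-4153, Mul(-1, Add(6, Rational(1, 13)))) = Add(-4153, Mul(-1, Rational(79, 13))) = Add(-4153, Rational(-79, 13)) = Rational(-54068, 13)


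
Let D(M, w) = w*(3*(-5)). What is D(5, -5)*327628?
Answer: 24572100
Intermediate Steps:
D(M, w) = -15*w (D(M, w) = w*(-15) = -15*w)
D(5, -5)*327628 = -15*(-5)*327628 = 75*327628 = 24572100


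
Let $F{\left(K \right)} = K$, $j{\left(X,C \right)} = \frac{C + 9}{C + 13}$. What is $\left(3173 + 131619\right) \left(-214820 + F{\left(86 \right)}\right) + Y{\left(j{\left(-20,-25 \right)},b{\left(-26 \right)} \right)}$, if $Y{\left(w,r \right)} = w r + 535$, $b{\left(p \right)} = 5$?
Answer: $- \frac{86833274359}{3} \approx -2.8944 \cdot 10^{10}$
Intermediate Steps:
$j{\left(X,C \right)} = \frac{9 + C}{13 + C}$
$Y{\left(w,r \right)} = 535 + r w$ ($Y{\left(w,r \right)} = r w + 535 = 535 + r w$)
$\left(3173 + 131619\right) \left(-214820 + F{\left(86 \right)}\right) + Y{\left(j{\left(-20,-25 \right)},b{\left(-26 \right)} \right)} = \left(3173 + 131619\right) \left(-214820 + 86\right) + \left(535 + 5 \frac{9 - 25}{13 - 25}\right) = 134792 \left(-214734\right) + \left(535 + 5 \frac{1}{-12} \left(-16\right)\right) = -28944425328 + \left(535 + 5 \left(\left(- \frac{1}{12}\right) \left(-16\right)\right)\right) = -28944425328 + \left(535 + 5 \cdot \frac{4}{3}\right) = -28944425328 + \left(535 + \frac{20}{3}\right) = -28944425328 + \frac{1625}{3} = - \frac{86833274359}{3}$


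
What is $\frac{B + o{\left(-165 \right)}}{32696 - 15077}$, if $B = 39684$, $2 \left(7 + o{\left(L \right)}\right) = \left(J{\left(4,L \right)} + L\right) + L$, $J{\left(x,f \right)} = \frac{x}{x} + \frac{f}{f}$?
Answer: $\frac{13171}{5873} \approx 2.2426$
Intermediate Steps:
$J{\left(x,f \right)} = 2$ ($J{\left(x,f \right)} = 1 + 1 = 2$)
$o{\left(L \right)} = -6 + L$ ($o{\left(L \right)} = -7 + \frac{\left(2 + L\right) + L}{2} = -7 + \frac{2 + 2 L}{2} = -7 + \left(1 + L\right) = -6 + L$)
$\frac{B + o{\left(-165 \right)}}{32696 - 15077} = \frac{39684 - 171}{32696 - 15077} = \frac{39684 - 171}{17619} = 39513 \cdot \frac{1}{17619} = \frac{13171}{5873}$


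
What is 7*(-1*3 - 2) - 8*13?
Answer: -139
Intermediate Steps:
7*(-1*3 - 2) - 8*13 = 7*(-3 - 2) - 104 = 7*(-5) - 104 = -35 - 104 = -139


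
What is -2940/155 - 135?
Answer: -4773/31 ≈ -153.97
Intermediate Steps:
-2940/155 - 135 = -30*98/155 - 135 = -588/31 - 135 = -4773/31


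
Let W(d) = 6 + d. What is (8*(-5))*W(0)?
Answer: -240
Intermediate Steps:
(8*(-5))*W(0) = (8*(-5))*(6 + 0) = -40*6 = -240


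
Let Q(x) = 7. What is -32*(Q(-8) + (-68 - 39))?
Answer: 3200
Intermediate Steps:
-32*(Q(-8) + (-68 - 39)) = -32*(7 + (-68 - 39)) = -32*(7 - 107) = -32*(-100) = 3200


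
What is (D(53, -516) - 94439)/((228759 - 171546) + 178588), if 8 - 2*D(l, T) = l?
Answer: -188923/471602 ≈ -0.40060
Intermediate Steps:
D(l, T) = 4 - l/2
(D(53, -516) - 94439)/((228759 - 171546) + 178588) = ((4 - ½*53) - 94439)/((228759 - 171546) + 178588) = ((4 - 53/2) - 94439)/(57213 + 178588) = (-45/2 - 94439)/235801 = -188923/2*1/235801 = -188923/471602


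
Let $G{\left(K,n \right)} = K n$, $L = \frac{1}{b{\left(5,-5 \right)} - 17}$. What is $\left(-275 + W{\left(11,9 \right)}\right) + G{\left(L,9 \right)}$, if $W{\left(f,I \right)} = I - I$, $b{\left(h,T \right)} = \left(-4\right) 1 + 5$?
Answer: $- \frac{4409}{16} \approx -275.56$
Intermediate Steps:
$b{\left(h,T \right)} = 1$ ($b{\left(h,T \right)} = -4 + 5 = 1$)
$L = - \frac{1}{16}$ ($L = \frac{1}{1 - 17} = \frac{1}{-16} = - \frac{1}{16} \approx -0.0625$)
$W{\left(f,I \right)} = 0$
$\left(-275 + W{\left(11,9 \right)}\right) + G{\left(L,9 \right)} = \left(-275 + 0\right) - \frac{9}{16} = -275 - \frac{9}{16} = - \frac{4409}{16}$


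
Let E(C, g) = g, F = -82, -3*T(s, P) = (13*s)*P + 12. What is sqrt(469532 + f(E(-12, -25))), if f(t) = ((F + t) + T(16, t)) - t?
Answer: sqrt(4240614)/3 ≈ 686.42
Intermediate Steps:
T(s, P) = -4 - 13*P*s/3 (T(s, P) = -((13*s)*P + 12)/3 = -(13*P*s + 12)/3 = -(12 + 13*P*s)/3 = -4 - 13*P*s/3)
f(t) = -86 - 208*t/3 (f(t) = ((-82 + t) + (-4 - 13/3*t*16)) - t = ((-82 + t) + (-4 - 208*t/3)) - t = (-86 - 205*t/3) - t = -86 - 208*t/3)
sqrt(469532 + f(E(-12, -25))) = sqrt(469532 + (-86 - 208/3*(-25))) = sqrt(469532 + (-86 + 5200/3)) = sqrt(469532 + 4942/3) = sqrt(1413538/3) = sqrt(4240614)/3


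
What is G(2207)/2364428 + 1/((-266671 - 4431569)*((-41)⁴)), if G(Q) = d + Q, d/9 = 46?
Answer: 8699166726468253/7847597629197828480 ≈ 0.0011085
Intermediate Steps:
d = 414 (d = 9*46 = 414)
G(Q) = 414 + Q
G(2207)/2364428 + 1/((-266671 - 4431569)*((-41)⁴)) = (414 + 2207)/2364428 + 1/((-266671 - 4431569)*((-41)⁴)) = 2621*(1/2364428) + 1/(-4698240*2825761) = 2621/2364428 - 1/4698240*1/2825761 = 2621/2364428 - 1/13276103360640 = 8699166726468253/7847597629197828480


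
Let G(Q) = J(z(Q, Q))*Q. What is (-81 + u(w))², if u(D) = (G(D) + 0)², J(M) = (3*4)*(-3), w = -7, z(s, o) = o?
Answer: 4022476929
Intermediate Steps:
J(M) = -36 (J(M) = 12*(-3) = -36)
G(Q) = -36*Q
u(D) = 1296*D² (u(D) = (-36*D + 0)² = (-36*D)² = 1296*D²)
(-81 + u(w))² = (-81 + 1296*(-7)²)² = (-81 + 1296*49)² = (-81 + 63504)² = 63423² = 4022476929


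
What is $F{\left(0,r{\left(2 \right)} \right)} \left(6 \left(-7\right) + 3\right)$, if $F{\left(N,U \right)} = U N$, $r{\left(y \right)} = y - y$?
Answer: $0$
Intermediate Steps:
$r{\left(y \right)} = 0$
$F{\left(N,U \right)} = N U$
$F{\left(0,r{\left(2 \right)} \right)} \left(6 \left(-7\right) + 3\right) = 0 \cdot 0 \left(6 \left(-7\right) + 3\right) = 0 \left(-42 + 3\right) = 0 \left(-39\right) = 0$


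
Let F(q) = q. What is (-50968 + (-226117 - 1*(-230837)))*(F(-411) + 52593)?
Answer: -2413313136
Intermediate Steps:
(-50968 + (-226117 - 1*(-230837)))*(F(-411) + 52593) = (-50968 + (-226117 - 1*(-230837)))*(-411 + 52593) = (-50968 + (-226117 + 230837))*52182 = (-50968 + 4720)*52182 = -46248*52182 = -2413313136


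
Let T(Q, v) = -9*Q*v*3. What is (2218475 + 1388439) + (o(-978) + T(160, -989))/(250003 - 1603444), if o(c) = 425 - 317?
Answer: 1627247006162/451147 ≈ 3.6069e+6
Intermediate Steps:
T(Q, v) = -27*Q*v (T(Q, v) = -9*Q*v*3 = -27*Q*v)
o(c) = 108
(2218475 + 1388439) + (o(-978) + T(160, -989))/(250003 - 1603444) = (2218475 + 1388439) + (108 - 27*160*(-989))/(250003 - 1603444) = 3606914 + (108 + 4272480)/(-1353441) = 3606914 + 4272588*(-1/1353441) = 3606914 - 1424196/451147 = 1627247006162/451147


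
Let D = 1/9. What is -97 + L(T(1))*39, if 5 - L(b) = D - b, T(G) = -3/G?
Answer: -70/3 ≈ -23.333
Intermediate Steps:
D = 1/9 ≈ 0.11111
L(b) = 44/9 + b (L(b) = 5 - (1/9 - b) = 5 + (-1/9 + b) = 44/9 + b)
-97 + L(T(1))*39 = -97 + (44/9 - 3/1)*39 = -97 + (44/9 - 3*1)*39 = -97 + (44/9 - 3)*39 = -97 + (17/9)*39 = -97 + 221/3 = -70/3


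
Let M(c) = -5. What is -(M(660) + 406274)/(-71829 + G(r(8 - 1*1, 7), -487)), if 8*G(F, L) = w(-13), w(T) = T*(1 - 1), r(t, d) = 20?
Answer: 45141/7981 ≈ 5.6561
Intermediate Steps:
w(T) = 0 (w(T) = T*0 = 0)
G(F, L) = 0 (G(F, L) = (⅛)*0 = 0)
-(M(660) + 406274)/(-71829 + G(r(8 - 1*1, 7), -487)) = -(-5 + 406274)/(-71829 + 0) = -406269/(-71829) = -406269*(-1)/71829 = -1*(-45141/7981) = 45141/7981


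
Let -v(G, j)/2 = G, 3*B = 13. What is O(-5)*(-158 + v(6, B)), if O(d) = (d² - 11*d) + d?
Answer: -12750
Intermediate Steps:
B = 13/3 (B = (⅓)*13 = 13/3 ≈ 4.3333)
v(G, j) = -2*G
O(d) = d² - 10*d
O(-5)*(-158 + v(6, B)) = (-5*(-10 - 5))*(-158 - 2*6) = (-5*(-15))*(-158 - 12) = 75*(-170) = -12750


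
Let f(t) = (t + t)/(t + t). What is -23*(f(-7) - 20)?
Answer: 437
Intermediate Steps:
f(t) = 1 (f(t) = (2*t)/((2*t)) = (2*t)*(1/(2*t)) = 1)
-23*(f(-7) - 20) = -23*(1 - 20) = -23*(-19) = 437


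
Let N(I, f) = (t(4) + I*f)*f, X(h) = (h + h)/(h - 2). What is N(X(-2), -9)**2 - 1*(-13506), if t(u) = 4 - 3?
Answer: 18690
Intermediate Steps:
X(h) = 2*h/(-2 + h) (X(h) = (2*h)/(-2 + h) = 2*h/(-2 + h))
t(u) = 1
N(I, f) = f*(1 + I*f) (N(I, f) = (1 + I*f)*f = f*(1 + I*f))
N(X(-2), -9)**2 - 1*(-13506) = (-9*(1 + (2*(-2)/(-2 - 2))*(-9)))**2 - 1*(-13506) = (-9*(1 + (2*(-2)/(-4))*(-9)))**2 + 13506 = (-9*(1 + (2*(-2)*(-1/4))*(-9)))**2 + 13506 = (-9*(1 + 1*(-9)))**2 + 13506 = (-9*(1 - 9))**2 + 13506 = (-9*(-8))**2 + 13506 = 72**2 + 13506 = 5184 + 13506 = 18690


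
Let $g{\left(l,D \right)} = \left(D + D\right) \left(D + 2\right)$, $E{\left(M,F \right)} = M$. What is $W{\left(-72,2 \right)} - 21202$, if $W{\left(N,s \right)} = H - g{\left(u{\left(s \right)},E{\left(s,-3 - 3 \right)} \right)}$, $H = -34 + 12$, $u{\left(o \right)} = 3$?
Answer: $-21240$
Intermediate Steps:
$g{\left(l,D \right)} = 2 D \left(2 + D\right)$
$H = -22$
$W{\left(N,s \right)} = -22 - 2 s \left(2 + s\right)$
$W{\left(-72,2 \right)} - 21202 = \left(-22 - 4 \left(2 + 2\right)\right) - 21202 = \left(-22 - 4 \cdot 4\right) - 21202 = \left(-22 - 16\right) - 21202 = -38 - 21202 = -21240$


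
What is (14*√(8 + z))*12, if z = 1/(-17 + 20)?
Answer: 280*√3 ≈ 484.97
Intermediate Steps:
z = ⅓ (z = 1/3 = ⅓ ≈ 0.33333)
(14*√(8 + z))*12 = (14*√(8 + ⅓))*12 = (14*√(25/3))*12 = (14*(5*√3/3))*12 = (70*√3/3)*12 = 280*√3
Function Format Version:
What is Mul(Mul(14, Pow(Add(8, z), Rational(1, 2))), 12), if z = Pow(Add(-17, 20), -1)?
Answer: Mul(280, Pow(3, Rational(1, 2))) ≈ 484.97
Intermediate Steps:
z = Rational(1, 3) (z = Pow(3, -1) = Rational(1, 3) ≈ 0.33333)
Mul(Mul(14, Pow(Add(8, z), Rational(1, 2))), 12) = Mul(Mul(14, Pow(Add(8, Rational(1, 3)), Rational(1, 2))), 12) = Mul(Mul(14, Pow(Rational(25, 3), Rational(1, 2))), 12) = Mul(Mul(14, Mul(Rational(5, 3), Pow(3, Rational(1, 2)))), 12) = Mul(Mul(Rational(70, 3), Pow(3, Rational(1, 2))), 12) = Mul(280, Pow(3, Rational(1, 2)))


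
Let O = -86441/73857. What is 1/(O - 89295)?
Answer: -73857/6595147256 ≈ -1.1199e-5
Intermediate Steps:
O = -86441/73857 (O = -86441*1/73857 = -86441/73857 ≈ -1.1704)
1/(O - 89295) = 1/(-86441/73857 - 89295) = 1/(-6595147256/73857) = -73857/6595147256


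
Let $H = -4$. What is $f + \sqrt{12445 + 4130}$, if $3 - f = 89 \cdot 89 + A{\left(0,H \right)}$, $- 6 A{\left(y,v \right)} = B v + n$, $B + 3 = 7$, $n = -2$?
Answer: $-7921 + 5 \sqrt{663} \approx -7792.3$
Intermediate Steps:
$B = 4$ ($B = -3 + 7 = 4$)
$A{\left(y,v \right)} = \frac{1}{3} - \frac{2 v}{3}$ ($A{\left(y,v \right)} = - \frac{4 v - 2}{6} = - \frac{-2 + 4 v}{6} = \frac{1}{3} - \frac{2 v}{3}$)
$f = -7921$ ($f = 3 - \left(89 \cdot 89 + \left(\frac{1}{3} - - \frac{8}{3}\right)\right) = 3 - \left(7921 + \left(\frac{1}{3} + \frac{8}{3}\right)\right) = 3 - \left(7921 + 3\right) = 3 - 7924 = -7921$)
$f + \sqrt{12445 + 4130} = -7921 + \sqrt{12445 + 4130} = -7921 + \sqrt{16575} = -7921 + 5 \sqrt{663}$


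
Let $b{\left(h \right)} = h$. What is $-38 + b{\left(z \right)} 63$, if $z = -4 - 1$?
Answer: $-353$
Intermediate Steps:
$z = -5$
$-38 + b{\left(z \right)} 63 = -38 - 315 = -353$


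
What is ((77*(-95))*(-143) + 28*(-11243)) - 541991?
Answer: 189250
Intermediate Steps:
((77*(-95))*(-143) + 28*(-11243)) - 541991 = (-7315*(-143) - 314804) - 541991 = (1046045 - 314804) - 541991 = 731241 - 541991 = 189250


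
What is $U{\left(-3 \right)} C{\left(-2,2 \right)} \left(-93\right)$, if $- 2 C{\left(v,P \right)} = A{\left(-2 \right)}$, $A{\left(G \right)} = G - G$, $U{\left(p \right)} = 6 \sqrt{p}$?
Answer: $0$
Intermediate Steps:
$A{\left(G \right)} = 0$
$C{\left(v,P \right)} = 0$ ($C{\left(v,P \right)} = \left(- \frac{1}{2}\right) 0 = 0$)
$U{\left(-3 \right)} C{\left(-2,2 \right)} \left(-93\right) = 6 \sqrt{-3} \cdot 0 \left(-93\right) = 6 i \sqrt{3} \cdot 0 \left(-93\right) = 0 \left(-93\right) = 0$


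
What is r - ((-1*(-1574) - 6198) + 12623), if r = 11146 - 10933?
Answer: -7786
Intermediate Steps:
r = 213
r - ((-1*(-1574) - 6198) + 12623) = 213 - ((-1*(-1574) - 6198) + 12623) = 213 - ((1574 - 6198) + 12623) = 213 - (-4624 + 12623) = 213 - 1*7999 = 213 - 7999 = -7786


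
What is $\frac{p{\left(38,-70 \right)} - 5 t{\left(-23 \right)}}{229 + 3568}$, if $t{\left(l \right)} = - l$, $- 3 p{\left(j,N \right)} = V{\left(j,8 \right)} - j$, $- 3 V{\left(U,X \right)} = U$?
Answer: $- \frac{883}{34173} \approx -0.025839$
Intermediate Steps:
$V{\left(U,X \right)} = - \frac{U}{3}$
$p{\left(j,N \right)} = \frac{4 j}{9}$ ($p{\left(j,N \right)} = - \frac{- \frac{j}{3} - j}{3} = - \frac{\left(- \frac{4}{3}\right) j}{3} = \frac{4 j}{9}$)
$\frac{p{\left(38,-70 \right)} - 5 t{\left(-23 \right)}}{229 + 3568} = \frac{\frac{4}{9} \cdot 38 - 5 \left(\left(-1\right) \left(-23\right)\right)}{229 + 3568} = \frac{\frac{152}{9} - 115}{3797} = \left(\frac{152}{9} - 115\right) \frac{1}{3797} = \left(- \frac{883}{9}\right) \frac{1}{3797} = - \frac{883}{34173}$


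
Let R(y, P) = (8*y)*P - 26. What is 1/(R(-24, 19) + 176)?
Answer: -1/3498 ≈ -0.00028588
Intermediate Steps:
R(y, P) = -26 + 8*P*y (R(y, P) = 8*P*y - 26 = -26 + 8*P*y)
1/(R(-24, 19) + 176) = 1/((-26 + 8*19*(-24)) + 176) = 1/((-26 - 3648) + 176) = 1/(-3674 + 176) = 1/(-3498) = -1/3498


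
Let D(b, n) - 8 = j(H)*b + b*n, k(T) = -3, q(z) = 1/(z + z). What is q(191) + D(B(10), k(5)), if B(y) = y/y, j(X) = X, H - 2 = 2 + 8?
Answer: 6495/382 ≈ 17.003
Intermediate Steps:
H = 12 (H = 2 + (2 + 8) = 2 + 10 = 12)
q(z) = 1/(2*z)
B(y) = 1
D(b, n) = 8 + 12*b + b*n (D(b, n) = 8 + (12*b + b*n) = 8 + 12*b + b*n)
q(191) + D(B(10), k(5)) = (½)/191 + (8 + 12*1 + 1*(-3)) = (½)*(1/191) + (8 + 12 - 3) = 1/382 + 17 = 6495/382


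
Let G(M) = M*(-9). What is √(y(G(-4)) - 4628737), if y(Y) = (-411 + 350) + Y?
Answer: I*√4628762 ≈ 2151.5*I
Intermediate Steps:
G(M) = -9*M
y(Y) = -61 + Y
√(y(G(-4)) - 4628737) = √((-61 - 9*(-4)) - 4628737) = √((-61 + 36) - 4628737) = √(-25 - 4628737) = √(-4628762) = I*√4628762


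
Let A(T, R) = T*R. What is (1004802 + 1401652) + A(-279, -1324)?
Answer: 2775850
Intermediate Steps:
A(T, R) = R*T
(1004802 + 1401652) + A(-279, -1324) = (1004802 + 1401652) - 1324*(-279) = 2406454 + 369396 = 2775850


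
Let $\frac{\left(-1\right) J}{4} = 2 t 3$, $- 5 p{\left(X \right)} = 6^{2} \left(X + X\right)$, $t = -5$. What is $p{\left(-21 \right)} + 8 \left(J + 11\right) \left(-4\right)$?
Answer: $- \frac{19448}{5} \approx -3889.6$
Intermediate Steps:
$p{\left(X \right)} = - \frac{72 X}{5}$ ($p{\left(X \right)} = - \frac{6^{2} \left(X + X\right)}{5} = - \frac{36 \cdot 2 X}{5} = - \frac{72 X}{5}$)
$J = 120$ ($J = - 4 \cdot 2 \left(-5\right) 3 = - 4 \left(\left(-10\right) 3\right) = \left(-4\right) \left(-30\right) = 120$)
$p{\left(-21 \right)} + 8 \left(J + 11\right) \left(-4\right) = \left(- \frac{72}{5}\right) \left(-21\right) + 8 \left(120 + 11\right) \left(-4\right) = \frac{1512}{5} + 8 \cdot 131 \left(-4\right) = \frac{1512}{5} + 8 \left(-524\right) = \frac{1512}{5} - 4192 = - \frac{19448}{5}$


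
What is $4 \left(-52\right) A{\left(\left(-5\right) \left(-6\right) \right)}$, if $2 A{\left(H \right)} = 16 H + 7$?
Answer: $-50648$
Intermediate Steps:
$A{\left(H \right)} = \frac{7}{2} + 8 H$ ($A{\left(H \right)} = \frac{16 H + 7}{2} = \frac{7 + 16 H}{2} = \frac{7}{2} + 8 H$)
$4 \left(-52\right) A{\left(\left(-5\right) \left(-6\right) \right)} = 4 \left(-52\right) \left(\frac{7}{2} + 8 \left(\left(-5\right) \left(-6\right)\right)\right) = - 208 \left(\frac{7}{2} + 8 \cdot 30\right) = - 208 \left(\frac{7}{2} + 240\right) = \left(-208\right) \frac{487}{2} = -50648$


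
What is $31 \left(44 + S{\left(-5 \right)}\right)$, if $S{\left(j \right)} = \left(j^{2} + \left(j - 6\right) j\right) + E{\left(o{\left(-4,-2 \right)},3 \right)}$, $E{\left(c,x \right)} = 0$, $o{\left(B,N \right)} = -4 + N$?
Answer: $3844$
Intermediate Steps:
$S{\left(j \right)} = j^{2} + j \left(-6 + j\right)$ ($S{\left(j \right)} = \left(j^{2} + \left(j - 6\right) j\right) + 0 = \left(j^{2} + \left(-6 + j\right) j\right) + 0 = \left(j^{2} + j \left(-6 + j\right)\right) + 0 = j^{2} + j \left(-6 + j\right)$)
$31 \left(44 + S{\left(-5 \right)}\right) = 31 \left(44 + 2 \left(-5\right) \left(-3 - 5\right)\right) = 31 \left(44 + 2 \left(-5\right) \left(-8\right)\right) = 31 \left(44 + 80\right) = 31 \cdot 124 = 3844$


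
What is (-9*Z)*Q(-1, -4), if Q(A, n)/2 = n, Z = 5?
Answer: 360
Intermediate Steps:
Q(A, n) = 2*n
(-9*Z)*Q(-1, -4) = (-9*5)*(2*(-4)) = -45*(-8) = 360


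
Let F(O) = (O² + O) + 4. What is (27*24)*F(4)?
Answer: 15552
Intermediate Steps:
F(O) = 4 + O + O² (F(O) = (O + O²) + 4 = 4 + O + O²)
(27*24)*F(4) = (27*24)*(4 + 4 + 4²) = 648*(4 + 4 + 16) = 648*24 = 15552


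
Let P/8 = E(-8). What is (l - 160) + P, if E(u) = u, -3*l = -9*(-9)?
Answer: -251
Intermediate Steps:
l = -27 (l = -(-3)*(-9) = -1/3*81 = -27)
P = -64 (P = 8*(-8) = -64)
(l - 160) + P = (-27 - 160) - 64 = -187 - 64 = -251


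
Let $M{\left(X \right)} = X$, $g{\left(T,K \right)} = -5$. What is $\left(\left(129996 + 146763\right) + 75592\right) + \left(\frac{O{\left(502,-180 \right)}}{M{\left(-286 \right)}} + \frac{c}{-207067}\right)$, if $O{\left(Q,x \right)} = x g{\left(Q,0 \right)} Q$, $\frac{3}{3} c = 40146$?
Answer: $\frac{10386535649753}{29610581} \approx 3.5077 \cdot 10^{5}$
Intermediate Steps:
$c = 40146$
$O{\left(Q,x \right)} = - 5 Q x$ ($O{\left(Q,x \right)} = x \left(- 5 Q\right) = - 5 Q x$)
$\left(\left(129996 + 146763\right) + 75592\right) + \left(\frac{O{\left(502,-180 \right)}}{M{\left(-286 \right)}} + \frac{c}{-207067}\right) = \left(\left(129996 + 146763\right) + 75592\right) + \left(\frac{\left(-5\right) 502 \left(-180\right)}{-286} + \frac{40146}{-207067}\right) = \left(276759 + 75592\right) + \left(451800 \left(- \frac{1}{286}\right) + 40146 \left(- \frac{1}{207067}\right)\right) = 352351 - \frac{46782176178}{29610581} = \frac{10386535649753}{29610581}$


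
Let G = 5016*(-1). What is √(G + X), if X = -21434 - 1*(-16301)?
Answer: I*√10149 ≈ 100.74*I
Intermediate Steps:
G = -5016
X = -5133 (X = -21434 + 16301 = -5133)
√(G + X) = √(-5016 - 5133) = √(-10149) = I*√10149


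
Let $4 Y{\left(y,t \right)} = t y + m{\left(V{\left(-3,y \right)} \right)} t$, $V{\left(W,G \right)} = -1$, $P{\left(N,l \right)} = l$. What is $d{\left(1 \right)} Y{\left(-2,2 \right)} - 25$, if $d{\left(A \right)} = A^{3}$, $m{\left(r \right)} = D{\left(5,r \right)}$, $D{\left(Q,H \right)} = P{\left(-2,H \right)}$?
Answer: $- \frac{53}{2} \approx -26.5$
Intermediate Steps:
$D{\left(Q,H \right)} = H$
$m{\left(r \right)} = r$
$Y{\left(y,t \right)} = - \frac{t}{4} + \frac{t y}{4}$ ($Y{\left(y,t \right)} = \frac{t y - t}{4} = \frac{- t + t y}{4} = - \frac{t}{4} + \frac{t y}{4}$)
$d{\left(1 \right)} Y{\left(-2,2 \right)} - 25 = 1^{3} \cdot \frac{1}{4} \cdot 2 \left(-1 - 2\right) - 25 = 1 \cdot \frac{1}{4} \cdot 2 \left(-3\right) - 25 = 1 \left(- \frac{3}{2}\right) - 25 = - \frac{3}{2} - 25 = - \frac{53}{2}$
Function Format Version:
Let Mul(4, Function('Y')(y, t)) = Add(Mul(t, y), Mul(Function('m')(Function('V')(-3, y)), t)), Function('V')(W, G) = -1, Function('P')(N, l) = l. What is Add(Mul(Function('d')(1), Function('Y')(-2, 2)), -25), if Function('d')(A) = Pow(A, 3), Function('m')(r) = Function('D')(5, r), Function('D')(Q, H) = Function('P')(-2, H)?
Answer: Rational(-53, 2) ≈ -26.500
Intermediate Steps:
Function('D')(Q, H) = H
Function('m')(r) = r
Function('Y')(y, t) = Add(Mul(Rational(-1, 4), t), Mul(Rational(1, 4), t, y)) (Function('Y')(y, t) = Mul(Rational(1, 4), Add(Mul(t, y), Mul(-1, t))) = Mul(Rational(1, 4), Add(Mul(-1, t), Mul(t, y))) = Add(Mul(Rational(-1, 4), t), Mul(Rational(1, 4), t, y)))
Add(Mul(Function('d')(1), Function('Y')(-2, 2)), -25) = Add(Mul(Pow(1, 3), Mul(Rational(1, 4), 2, Add(-1, -2))), -25) = Add(Mul(1, Mul(Rational(1, 4), 2, -3)), -25) = Add(Mul(1, Rational(-3, 2)), -25) = Add(Rational(-3, 2), -25) = Rational(-53, 2)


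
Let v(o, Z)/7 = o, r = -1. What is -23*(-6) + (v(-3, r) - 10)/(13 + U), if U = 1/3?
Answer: 5427/40 ≈ 135.68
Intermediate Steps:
v(o, Z) = 7*o
U = ⅓ ≈ 0.33333
-23*(-6) + (v(-3, r) - 10)/(13 + U) = -23*(-6) + (7*(-3) - 10)/(13 + ⅓) = 138 + (-21 - 10)/(40/3) = 138 - 31*3/40 = 138 - 93/40 = 5427/40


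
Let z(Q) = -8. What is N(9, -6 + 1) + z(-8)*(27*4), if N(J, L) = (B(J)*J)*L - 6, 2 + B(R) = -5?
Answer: -555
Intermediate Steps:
B(R) = -7 (B(R) = -2 - 5 = -7)
N(J, L) = -6 - 7*J*L (N(J, L) = (-7*J)*L - 6 = -7*J*L - 6 = -6 - 7*J*L)
N(9, -6 + 1) + z(-8)*(27*4) = (-6 - 7*9*(-6 + 1)) - 216*4 = (-6 - 7*9*(-5)) - 8*108 = (-6 + 315) - 864 = 309 - 864 = -555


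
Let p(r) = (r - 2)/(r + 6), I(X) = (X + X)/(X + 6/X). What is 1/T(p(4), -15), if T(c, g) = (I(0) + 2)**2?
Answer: 1/4 ≈ 0.25000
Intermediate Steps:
I(X) = 2*X/(X + 6/X) (I(X) = (2*X)/(X + 6/X) = 2*X/(X + 6/X))
p(r) = (-2 + r)/(6 + r)
T(c, g) = 4 (T(c, g) = (2*0**2/(6 + 0**2) + 2)**2 = (2*0/(6 + 0) + 2)**2 = (2*0/6 + 2)**2 = (2*0*(1/6) + 2)**2 = (0 + 2)**2 = 2**2 = 4)
1/T(p(4), -15) = 1/4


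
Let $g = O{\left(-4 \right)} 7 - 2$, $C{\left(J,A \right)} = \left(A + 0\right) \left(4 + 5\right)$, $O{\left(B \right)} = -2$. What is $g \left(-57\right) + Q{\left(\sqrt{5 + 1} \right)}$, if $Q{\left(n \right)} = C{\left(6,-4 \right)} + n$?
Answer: $876 + \sqrt{6} \approx 878.45$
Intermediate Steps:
$C{\left(J,A \right)} = 9 A$ ($C{\left(J,A \right)} = A 9 = 9 A$)
$g = -16$ ($g = \left(-2\right) 7 - 2 = -14 - 2 = -16$)
$Q{\left(n \right)} = -36 + n$ ($Q{\left(n \right)} = 9 \left(-4\right) + n = -36 + n$)
$g \left(-57\right) + Q{\left(\sqrt{5 + 1} \right)} = \left(-16\right) \left(-57\right) - \left(36 - \sqrt{5 + 1}\right) = 912 - \left(36 - \sqrt{6}\right) = 876 + \sqrt{6}$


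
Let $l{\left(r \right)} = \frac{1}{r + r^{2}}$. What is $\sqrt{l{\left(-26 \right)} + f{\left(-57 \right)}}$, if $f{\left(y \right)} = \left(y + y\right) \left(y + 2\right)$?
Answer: $\frac{\sqrt{105963026}}{130} \approx 79.183$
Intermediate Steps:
$f{\left(y \right)} = 2 y \left(2 + y\right)$
$\sqrt{l{\left(-26 \right)} + f{\left(-57 \right)}} = \sqrt{\frac{1}{\left(-26\right) \left(1 - 26\right)} + 2 \left(-57\right) \left(2 - 57\right)} = \sqrt{- \frac{1}{26 \left(-25\right)} + 2 \left(-57\right) \left(-55\right)} = \sqrt{\left(- \frac{1}{26}\right) \left(- \frac{1}{25}\right) + 6270} = \sqrt{\frac{1}{650} + 6270} = \sqrt{\frac{4075501}{650}} = \frac{\sqrt{105963026}}{130}$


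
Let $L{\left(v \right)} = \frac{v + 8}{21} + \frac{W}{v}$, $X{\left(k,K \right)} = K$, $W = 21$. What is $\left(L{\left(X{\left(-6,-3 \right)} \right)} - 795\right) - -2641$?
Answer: $\frac{38624}{21} \approx 1839.2$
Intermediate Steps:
$L{\left(v \right)} = \frac{8}{21} + \frac{21}{v} + \frac{v}{21}$ ($L{\left(v \right)} = \frac{v + 8}{21} + \frac{21}{v} = \left(8 + v\right) \frac{1}{21} + \frac{21}{v} = \left(\frac{8}{21} + \frac{v}{21}\right) + \frac{21}{v} = \frac{8}{21} + \frac{21}{v} + \frac{v}{21}$)
$\left(L{\left(X{\left(-6,-3 \right)} \right)} - 795\right) - -2641 = \left(\frac{441 - 3 \left(8 - 3\right)}{21 \left(-3\right)} - 795\right) - -2641 = \left(\frac{1}{21} \left(- \frac{1}{3}\right) \left(441 - 15\right) - 795\right) + 2641 = \left(\frac{1}{21} \left(- \frac{1}{3}\right) 426 - 795\right) + 2641 = \left(- \frac{142}{21} - 795\right) + 2641 = - \frac{16837}{21} + 2641 = \frac{38624}{21}$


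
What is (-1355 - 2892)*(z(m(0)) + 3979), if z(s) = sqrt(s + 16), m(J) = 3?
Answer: -16898813 - 4247*sqrt(19) ≈ -1.6917e+7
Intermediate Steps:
z(s) = sqrt(16 + s)
(-1355 - 2892)*(z(m(0)) + 3979) = (-1355 - 2892)*(sqrt(16 + 3) + 3979) = -4247*(sqrt(19) + 3979) = -4247*(3979 + sqrt(19)) = -16898813 - 4247*sqrt(19)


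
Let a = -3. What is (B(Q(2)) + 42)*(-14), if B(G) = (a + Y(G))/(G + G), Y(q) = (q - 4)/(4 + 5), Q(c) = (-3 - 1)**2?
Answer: -28189/48 ≈ -587.27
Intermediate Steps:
Q(c) = 16 (Q(c) = (-4)**2 = 16)
Y(q) = -4/9 + q/9 (Y(q) = (-4 + q)/9 = (-4 + q)*(1/9) = -4/9 + q/9)
B(G) = (-31/9 + G/9)/(2*G) (B(G) = (-3 + (-4/9 + G/9))/(G + G) = (-31/9 + G/9)/((2*G)) = (-31/9 + G/9)*(1/(2*G)) = (-31/9 + G/9)/(2*G))
(B(Q(2)) + 42)*(-14) = ((1/18)*(-31 + 16)/16 + 42)*(-14) = ((1/18)*(1/16)*(-15) + 42)*(-14) = (-5/96 + 42)*(-14) = (4027/96)*(-14) = -28189/48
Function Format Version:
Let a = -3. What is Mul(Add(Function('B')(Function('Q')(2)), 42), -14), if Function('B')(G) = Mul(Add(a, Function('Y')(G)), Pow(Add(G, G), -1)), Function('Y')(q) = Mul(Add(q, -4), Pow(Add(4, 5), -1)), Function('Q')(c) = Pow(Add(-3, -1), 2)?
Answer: Rational(-28189, 48) ≈ -587.27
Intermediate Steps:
Function('Q')(c) = 16 (Function('Q')(c) = Pow(-4, 2) = 16)
Function('Y')(q) = Add(Rational(-4, 9), Mul(Rational(1, 9), q)) (Function('Y')(q) = Mul(Add(-4, q), Pow(9, -1)) = Mul(Add(-4, q), Rational(1, 9)) = Add(Rational(-4, 9), Mul(Rational(1, 9), q)))
Function('B')(G) = Mul(Rational(1, 2), Pow(G, -1), Add(Rational(-31, 9), Mul(Rational(1, 9), G))) (Function('B')(G) = Mul(Add(-3, Add(Rational(-4, 9), Mul(Rational(1, 9), G))), Pow(Add(G, G), -1)) = Mul(Add(Rational(-31, 9), Mul(Rational(1, 9), G)), Pow(Mul(2, G), -1)) = Mul(Add(Rational(-31, 9), Mul(Rational(1, 9), G)), Mul(Rational(1, 2), Pow(G, -1))) = Mul(Rational(1, 2), Pow(G, -1), Add(Rational(-31, 9), Mul(Rational(1, 9), G))))
Mul(Add(Function('B')(Function('Q')(2)), 42), -14) = Mul(Add(Mul(Rational(1, 18), Pow(16, -1), Add(-31, 16)), 42), -14) = Mul(Add(Mul(Rational(1, 18), Rational(1, 16), -15), 42), -14) = Mul(Add(Rational(-5, 96), 42), -14) = Mul(Rational(4027, 96), -14) = Rational(-28189, 48)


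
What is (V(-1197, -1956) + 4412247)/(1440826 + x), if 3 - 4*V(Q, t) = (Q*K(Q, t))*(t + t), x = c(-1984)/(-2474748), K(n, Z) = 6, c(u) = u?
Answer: -380201103423/209745956696 ≈ -1.8127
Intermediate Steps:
x = 496/618687 (x = -1984/(-2474748) = -1984*(-1/2474748) = 496/618687 ≈ 0.00080170)
V(Q, t) = ¾ - 3*Q*t (V(Q, t) = ¾ - Q*6*(t + t)/4 = ¾ - 6*Q*2*t/4 = ¾ - 3*Q*t)
(V(-1197, -1956) + 4412247)/(1440826 + x) = ((¾ - 3*(-1197)*(-1956)) + 4412247)/(1440826 + 496/618687) = ((¾ - 7023996) + 4412247)/(891420315958/618687) = (-28095981/4 + 4412247)*(618687/891420315958) = -10446993/4*618687/891420315958 = -380201103423/209745956696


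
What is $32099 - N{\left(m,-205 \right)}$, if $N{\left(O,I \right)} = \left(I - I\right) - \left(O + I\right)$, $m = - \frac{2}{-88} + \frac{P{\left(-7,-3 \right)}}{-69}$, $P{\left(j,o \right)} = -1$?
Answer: $\frac{96830297}{3036} \approx 31894.0$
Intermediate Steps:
$m = \frac{113}{3036}$ ($m = - \frac{2}{-88} - \frac{1}{-69} = \left(-2\right) \left(- \frac{1}{88}\right) - - \frac{1}{69} = \frac{1}{44} + \frac{1}{69} = \frac{113}{3036} \approx 0.03722$)
$N{\left(O,I \right)} = - I - O$ ($N{\left(O,I \right)} = 0 - \left(I + O\right) = - I - O$)
$32099 - N{\left(m,-205 \right)} = 32099 - \left(\left(-1\right) \left(-205\right) - \frac{113}{3036}\right) = 32099 - \left(205 - \frac{113}{3036}\right) = 32099 - \frac{622267}{3036} = \frac{96830297}{3036}$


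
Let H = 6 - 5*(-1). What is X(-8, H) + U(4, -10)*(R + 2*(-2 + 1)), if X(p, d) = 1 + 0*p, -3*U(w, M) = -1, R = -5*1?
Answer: -4/3 ≈ -1.3333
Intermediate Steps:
H = 11 (H = 6 + 5 = 11)
R = -5
U(w, M) = ⅓ (U(w, M) = -⅓*(-1) = ⅓)
X(p, d) = 1 (X(p, d) = 1 + 0 = 1)
X(-8, H) + U(4, -10)*(R + 2*(-2 + 1)) = 1 + (-5 + 2*(-2 + 1))/3 = 1 + (-5 + 2*(-1))/3 = 1 + (-5 - 2)/3 = 1 + (⅓)*(-7) = 1 - 7/3 = -4/3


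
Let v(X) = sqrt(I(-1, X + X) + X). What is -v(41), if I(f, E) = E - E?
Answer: -sqrt(41) ≈ -6.4031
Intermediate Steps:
I(f, E) = 0
v(X) = sqrt(X) (v(X) = sqrt(0 + X) = sqrt(X))
-v(41) = -sqrt(41)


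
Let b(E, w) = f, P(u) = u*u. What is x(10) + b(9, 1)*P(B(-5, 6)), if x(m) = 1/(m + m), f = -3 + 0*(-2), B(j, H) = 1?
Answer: -59/20 ≈ -2.9500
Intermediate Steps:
P(u) = u²
f = -3 (f = -3 + 0 = -3)
b(E, w) = -3
x(m) = 1/(2*m)
x(10) + b(9, 1)*P(B(-5, 6)) = (½)/10 - 3*1² = (½)*(⅒) - 3*1 = 1/20 - 3 = -59/20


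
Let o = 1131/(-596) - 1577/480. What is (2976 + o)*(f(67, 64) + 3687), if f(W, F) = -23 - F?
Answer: 3187092405/298 ≈ 1.0695e+7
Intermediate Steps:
o = -370693/71520 (o = 1131*(-1/596) - 1577*1/480 = -1131/596 - 1577/480 = -370693/71520 ≈ -5.1831)
(2976 + o)*(f(67, 64) + 3687) = (2976 - 370693/71520)*((-23 - 1*64) + 3687) = 212472827*((-23 - 64) + 3687)/71520 = 212472827*(-87 + 3687)/71520 = (212472827/71520)*3600 = 3187092405/298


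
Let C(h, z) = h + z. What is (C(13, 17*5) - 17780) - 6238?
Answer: -23920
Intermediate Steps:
(C(13, 17*5) - 17780) - 6238 = ((13 + 17*5) - 17780) - 6238 = ((13 + 85) - 17780) - 6238 = (98 - 17780) - 6238 = -17682 - 6238 = -23920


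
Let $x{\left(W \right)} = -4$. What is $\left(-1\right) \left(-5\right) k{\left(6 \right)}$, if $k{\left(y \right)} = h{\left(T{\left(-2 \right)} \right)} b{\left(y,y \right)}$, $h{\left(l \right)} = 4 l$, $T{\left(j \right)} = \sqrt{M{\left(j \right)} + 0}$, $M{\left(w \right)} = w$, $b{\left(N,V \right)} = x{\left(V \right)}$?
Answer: $- 80 i \sqrt{2} \approx - 113.14 i$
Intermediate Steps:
$b{\left(N,V \right)} = -4$
$T{\left(j \right)} = \sqrt{j}$ ($T{\left(j \right)} = \sqrt{j + 0} = \sqrt{j}$)
$k{\left(y \right)} = - 16 i \sqrt{2}$ ($k{\left(y \right)} = 4 \sqrt{-2} \left(-4\right) = 4 i \sqrt{2} \left(-4\right) = - 16 i \sqrt{2}$)
$\left(-1\right) \left(-5\right) k{\left(6 \right)} = \left(-1\right) \left(-5\right) \left(- 16 i \sqrt{2}\right) = 5 \left(- 16 i \sqrt{2}\right) = - 80 i \sqrt{2}$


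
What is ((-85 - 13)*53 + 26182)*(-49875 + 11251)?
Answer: -810640512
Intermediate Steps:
((-85 - 13)*53 + 26182)*(-49875 + 11251) = (-98*53 + 26182)*(-38624) = (-5194 + 26182)*(-38624) = 20988*(-38624) = -810640512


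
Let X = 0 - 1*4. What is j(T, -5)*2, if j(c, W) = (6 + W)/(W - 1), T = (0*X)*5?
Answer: -⅓ ≈ -0.33333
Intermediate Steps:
X = -4 (X = 0 - 4 = -4)
T = 0 (T = (0*(-4))*5 = 0*5 = 0)
j(c, W) = (6 + W)/(-1 + W)
j(T, -5)*2 = ((6 - 5)/(-1 - 5))*2 = (1/(-6))*2 = -⅙*1*2 = -⅙*2 = -⅓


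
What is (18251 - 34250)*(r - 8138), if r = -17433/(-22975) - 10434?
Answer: 6826361597733/22975 ≈ 2.9712e+8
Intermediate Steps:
r = -239703717/22975 (r = -17433*(-1/22975) - 10434 = 17433/22975 - 10434 = -239703717/22975 ≈ -10433.)
(18251 - 34250)*(r - 8138) = (18251 - 34250)*(-239703717/22975 - 8138) = -15999*(-426674267/22975) = 6826361597733/22975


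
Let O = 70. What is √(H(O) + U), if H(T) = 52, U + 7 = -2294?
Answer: I*√2249 ≈ 47.424*I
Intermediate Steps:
U = -2301 (U = -7 - 2294 = -2301)
√(H(O) + U) = √(52 - 2301) = √(-2249) = I*√2249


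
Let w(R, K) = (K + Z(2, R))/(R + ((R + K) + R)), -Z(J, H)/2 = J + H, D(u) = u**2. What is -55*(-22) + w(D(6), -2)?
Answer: 64091/53 ≈ 1209.3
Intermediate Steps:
Z(J, H) = -2*H - 2*J (Z(J, H) = -2*(J + H) = -2*(H + J) = -2*H - 2*J)
w(R, K) = (-4 + K - 2*R)/(K + 3*R) (w(R, K) = (K + (-2*R - 2*2))/(R + ((R + K) + R)) = (K + (-2*R - 4))/(R + ((K + R) + R)) = (K + (-4 - 2*R))/(R + (K + 2*R)) = (-4 + K - 2*R)/(K + 3*R))
-55*(-22) + w(D(6), -2) = -55*(-22) + (-4 - 2 - 2*6**2)/(-2 + 3*6**2) = 1210 + (-4 - 2 - 2*36)/(-2 + 3*36) = 1210 + (-4 - 2 - 72)/(-2 + 108) = 1210 - 78/106 = 1210 + (1/106)*(-78) = 1210 - 39/53 = 64091/53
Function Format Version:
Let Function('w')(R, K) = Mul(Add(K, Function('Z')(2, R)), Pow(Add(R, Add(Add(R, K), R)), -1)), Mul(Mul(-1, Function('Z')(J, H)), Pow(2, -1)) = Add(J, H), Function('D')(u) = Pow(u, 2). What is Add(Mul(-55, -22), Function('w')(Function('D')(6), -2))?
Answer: Rational(64091, 53) ≈ 1209.3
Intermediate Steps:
Function('Z')(J, H) = Add(Mul(-2, H), Mul(-2, J)) (Function('Z')(J, H) = Mul(-2, Add(J, H)) = Mul(-2, Add(H, J)) = Add(Mul(-2, H), Mul(-2, J)))
Function('w')(R, K) = Mul(Pow(Add(K, Mul(3, R)), -1), Add(-4, K, Mul(-2, R))) (Function('w')(R, K) = Mul(Add(K, Add(Mul(-2, R), Mul(-2, 2))), Pow(Add(R, Add(Add(R, K), R)), -1)) = Mul(Add(K, Add(Mul(-2, R), -4)), Pow(Add(R, Add(Add(K, R), R)), -1)) = Mul(Add(K, Add(-4, Mul(-2, R))), Pow(Add(R, Add(K, Mul(2, R))), -1)) = Mul(Add(-4, K, Mul(-2, R)), Pow(Add(K, Mul(3, R)), -1)) = Mul(Pow(Add(K, Mul(3, R)), -1), Add(-4, K, Mul(-2, R))))
Add(Mul(-55, -22), Function('w')(Function('D')(6), -2)) = Add(Mul(-55, -22), Mul(Pow(Add(-2, Mul(3, Pow(6, 2))), -1), Add(-4, -2, Mul(-2, Pow(6, 2))))) = Add(1210, Mul(Pow(Add(-2, Mul(3, 36)), -1), Add(-4, -2, Mul(-2, 36)))) = Add(1210, Mul(Pow(Add(-2, 108), -1), Add(-4, -2, -72))) = Add(1210, Mul(Pow(106, -1), -78)) = Add(1210, Mul(Rational(1, 106), -78)) = Add(1210, Rational(-39, 53)) = Rational(64091, 53)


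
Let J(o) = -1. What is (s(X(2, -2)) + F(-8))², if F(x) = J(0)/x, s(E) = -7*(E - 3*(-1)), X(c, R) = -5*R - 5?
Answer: 199809/64 ≈ 3122.0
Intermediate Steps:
X(c, R) = -5 - 5*R
s(E) = -21 - 7*E (s(E) = -7*(E + 3) = -7*(3 + E) = -21 - 7*E)
F(x) = -1/x
(s(X(2, -2)) + F(-8))² = ((-21 - 7*(-5 - 5*(-2))) - 1/(-8))² = ((-21 - 7*(-5 + 10)) - 1*(-⅛))² = ((-21 - 7*5) + ⅛)² = ((-21 - 35) + ⅛)² = (-56 + ⅛)² = (-447/8)² = 199809/64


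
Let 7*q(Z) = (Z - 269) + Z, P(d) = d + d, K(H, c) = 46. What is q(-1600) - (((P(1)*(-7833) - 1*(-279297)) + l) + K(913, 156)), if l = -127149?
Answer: -959165/7 ≈ -1.3702e+5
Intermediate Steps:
P(d) = 2*d
q(Z) = -269/7 + 2*Z/7 (q(Z) = ((Z - 269) + Z)/7 = ((-269 + Z) + Z)/7 = (-269 + 2*Z)/7 = -269/7 + 2*Z/7)
q(-1600) - (((P(1)*(-7833) - 1*(-279297)) + l) + K(913, 156)) = (-269/7 + (2/7)*(-1600)) - ((((2*1)*(-7833) - 1*(-279297)) - 127149) + 46) = (-269/7 - 3200/7) - (((2*(-7833) + 279297) - 127149) + 46) = -3469/7 - (((-15666 + 279297) - 127149) + 46) = -3469/7 - ((263631 - 127149) + 46) = -3469/7 - (136482 + 46) = -3469/7 - 1*136528 = -3469/7 - 136528 = -959165/7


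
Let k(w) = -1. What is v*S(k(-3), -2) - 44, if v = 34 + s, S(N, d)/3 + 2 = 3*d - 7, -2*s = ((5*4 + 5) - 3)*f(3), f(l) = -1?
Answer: -2069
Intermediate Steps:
s = 11 (s = -((5*4 + 5) - 3)*(-1)/2 = -((20 + 5) - 3)*(-1)/2 = -(25 - 3)*(-1)/2 = -11*(-1) = -1/2*(-22) = 11)
S(N, d) = -27 + 9*d (S(N, d) = -6 + 3*(3*d - 7) = -6 + 3*(-7 + 3*d) = -6 + (-21 + 9*d) = -27 + 9*d)
v = 45 (v = 34 + 11 = 45)
v*S(k(-3), -2) - 44 = 45*(-27 + 9*(-2)) - 44 = 45*(-27 - 18) - 44 = 45*(-45) - 44 = -2025 - 44 = -2069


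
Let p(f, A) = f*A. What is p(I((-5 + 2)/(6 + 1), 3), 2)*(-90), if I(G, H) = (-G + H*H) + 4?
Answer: -16920/7 ≈ -2417.1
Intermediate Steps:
I(G, H) = 4 + H² - G (I(G, H) = (-G + H²) + 4 = (H² - G) + 4 = 4 + H² - G)
p(f, A) = A*f
p(I((-5 + 2)/(6 + 1), 3), 2)*(-90) = (2*(4 + 3² - (-5 + 2)/(6 + 1)))*(-90) = (2*(4 + 9 - (-3)/7))*(-90) = (2*(4 + 9 - 1*(-3/7)))*(-90) = (2*(4 + 9 + 3/7))*(-90) = (2*(94/7))*(-90) = (188/7)*(-90) = -16920/7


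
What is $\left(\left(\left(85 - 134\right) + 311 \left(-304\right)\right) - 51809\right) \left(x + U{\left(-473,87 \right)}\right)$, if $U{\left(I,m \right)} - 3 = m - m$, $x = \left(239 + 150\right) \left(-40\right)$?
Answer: $2277575914$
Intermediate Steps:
$x = -15560$ ($x = 389 \left(-40\right) = -15560$)
$U{\left(I,m \right)} = 3$ ($U{\left(I,m \right)} = 3 + \left(m - m\right) = 3 + 0 = 3$)
$\left(\left(\left(85 - 134\right) + 311 \left(-304\right)\right) - 51809\right) \left(x + U{\left(-473,87 \right)}\right) = \left(\left(\left(85 - 134\right) + 311 \left(-304\right)\right) - 51809\right) \left(-15560 + 3\right) = \left(\left(\left(85 - 134\right) - 94544\right) - 51809\right) \left(-15557\right) = \left(\left(-49 - 94544\right) - 51809\right) \left(-15557\right) = \left(-94593 - 51809\right) \left(-15557\right) = \left(-146402\right) \left(-15557\right) = 2277575914$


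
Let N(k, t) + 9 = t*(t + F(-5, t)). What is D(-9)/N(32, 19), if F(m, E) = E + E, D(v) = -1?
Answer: -1/1074 ≈ -0.00093110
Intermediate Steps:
F(m, E) = 2*E
N(k, t) = -9 + 3*t² (N(k, t) = -9 + t*(t + 2*t) = -9 + t*(3*t) = -9 + 3*t²)
D(-9)/N(32, 19) = -1/(-9 + 3*19²) = -1/(-9 + 3*361) = -1/(-9 + 1083) = -1/1074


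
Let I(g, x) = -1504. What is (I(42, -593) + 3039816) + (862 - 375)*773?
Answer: 3414763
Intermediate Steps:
(I(42, -593) + 3039816) + (862 - 375)*773 = (-1504 + 3039816) + (862 - 375)*773 = 3038312 + 487*773 = 3038312 + 376451 = 3414763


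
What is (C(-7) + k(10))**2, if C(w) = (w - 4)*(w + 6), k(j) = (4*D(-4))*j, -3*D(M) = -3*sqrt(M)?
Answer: -6279 + 1760*I ≈ -6279.0 + 1760.0*I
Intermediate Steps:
D(M) = sqrt(M) (D(M) = -(-1)*sqrt(M) = sqrt(M))
k(j) = 8*I*j (k(j) = (4*sqrt(-4))*j = (4*(2*I))*j = (8*I)*j = 8*I*j)
C(w) = (-4 + w)*(6 + w)
(C(-7) + k(10))**2 = ((-24 + (-7)**2 + 2*(-7)) + 8*I*10)**2 = ((-24 + 49 - 14) + 80*I)**2 = (11 + 80*I)**2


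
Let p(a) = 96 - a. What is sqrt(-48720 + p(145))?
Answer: I*sqrt(48769) ≈ 220.84*I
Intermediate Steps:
sqrt(-48720 + p(145)) = sqrt(-48720 + (96 - 1*145)) = sqrt(-48720 + (96 - 145)) = sqrt(-48720 - 49) = sqrt(-48769) = I*sqrt(48769)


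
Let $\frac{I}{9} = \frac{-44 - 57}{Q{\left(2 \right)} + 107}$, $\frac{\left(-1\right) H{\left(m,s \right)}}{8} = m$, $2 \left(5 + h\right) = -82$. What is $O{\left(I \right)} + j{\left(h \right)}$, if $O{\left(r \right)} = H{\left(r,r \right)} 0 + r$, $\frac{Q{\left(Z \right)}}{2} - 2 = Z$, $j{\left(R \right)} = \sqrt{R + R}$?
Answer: $- \frac{909}{115} + 2 i \sqrt{23} \approx -7.9044 + 9.5917 i$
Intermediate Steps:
$h = -46$ ($h = -5 + \frac{1}{2} \left(-82\right) = -5 - 41 = -46$)
$H{\left(m,s \right)} = - 8 m$
$j{\left(R \right)} = \sqrt{2} \sqrt{R}$ ($j{\left(R \right)} = \sqrt{2 R} = \sqrt{2} \sqrt{R}$)
$Q{\left(Z \right)} = 4 + 2 Z$
$I = - \frac{909}{115}$ ($I = 9 \frac{-44 - 57}{\left(4 + 2 \cdot 2\right) + 107} = 9 \left(- \frac{101}{\left(4 + 4\right) + 107}\right) = 9 \left(- \frac{101}{8 + 107}\right) = 9 \left(- \frac{101}{115}\right) = - \frac{909}{115} \approx -7.9044$)
$O{\left(r \right)} = r$ ($O{\left(r \right)} = - 8 r 0 + r = 0 + r = r$)
$O{\left(I \right)} + j{\left(h \right)} = - \frac{909}{115} + \sqrt{2} \sqrt{-46} = - \frac{909}{115} + \sqrt{2} i \sqrt{46} = - \frac{909}{115} + 2 i \sqrt{23}$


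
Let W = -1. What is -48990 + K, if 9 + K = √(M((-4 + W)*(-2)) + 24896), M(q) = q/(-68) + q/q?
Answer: -48999 + √28780762/34 ≈ -48841.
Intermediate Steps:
M(q) = 1 - q/68 (M(q) = q*(-1/68) + 1 = -q/68 + 1 = 1 - q/68)
K = -9 + √28780762/34 (K = -9 + √((1 - (-4 - 1)*(-2)/68) + 24896) = -9 + √((1 - (-5)*(-2)/68) + 24896) = -9 + √((1 - 1/68*10) + 24896) = -9 + √((1 - 5/34) + 24896) = -9 + √(29/34 + 24896) = -9 + √(846493/34) = -9 + √28780762/34 ≈ 148.79)
-48990 + K = -48990 + (-9 + √28780762/34) = -48999 + √28780762/34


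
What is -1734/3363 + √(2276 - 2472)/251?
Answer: -578/1121 + 14*I/251 ≈ -0.51561 + 0.055777*I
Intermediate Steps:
-1734/3363 + √(2276 - 2472)/251 = -1734*1/3363 + √(-196)*(1/251) = -578/1121 + (14*I)*(1/251) = -578/1121 + 14*I/251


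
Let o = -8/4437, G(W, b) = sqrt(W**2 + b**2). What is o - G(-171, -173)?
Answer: -8/4437 - sqrt(59170) ≈ -243.25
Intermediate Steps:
o = -8/4437 (o = (1/4437)*(-8) = -8/4437 ≈ -0.0018030)
o - G(-171, -173) = -8/4437 - sqrt((-171)**2 + (-173)**2) = -8/4437 - sqrt(29241 + 29929) = -8/4437 - sqrt(59170)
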